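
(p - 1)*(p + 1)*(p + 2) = p^3 + 2*p^2 - p - 2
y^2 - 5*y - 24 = (y - 8)*(y + 3)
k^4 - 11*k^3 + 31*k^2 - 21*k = k*(k - 7)*(k - 3)*(k - 1)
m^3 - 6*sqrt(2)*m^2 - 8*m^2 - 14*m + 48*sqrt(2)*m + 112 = (m - 8)*(m - 7*sqrt(2))*(m + sqrt(2))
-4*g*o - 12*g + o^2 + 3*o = (-4*g + o)*(o + 3)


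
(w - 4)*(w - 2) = w^2 - 6*w + 8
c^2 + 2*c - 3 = (c - 1)*(c + 3)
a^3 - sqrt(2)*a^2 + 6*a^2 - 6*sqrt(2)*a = a*(a + 6)*(a - sqrt(2))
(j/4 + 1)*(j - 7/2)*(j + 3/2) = j^3/4 + j^2/2 - 53*j/16 - 21/4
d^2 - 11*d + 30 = (d - 6)*(d - 5)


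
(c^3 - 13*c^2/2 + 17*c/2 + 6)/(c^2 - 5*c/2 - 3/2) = c - 4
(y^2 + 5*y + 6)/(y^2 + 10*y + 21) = (y + 2)/(y + 7)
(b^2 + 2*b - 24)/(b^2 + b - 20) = (b + 6)/(b + 5)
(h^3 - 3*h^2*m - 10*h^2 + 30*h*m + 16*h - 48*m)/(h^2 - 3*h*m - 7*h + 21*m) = (h^2 - 10*h + 16)/(h - 7)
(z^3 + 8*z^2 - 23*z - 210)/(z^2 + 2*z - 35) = z + 6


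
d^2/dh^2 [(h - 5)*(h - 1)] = 2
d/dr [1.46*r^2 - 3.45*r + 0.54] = 2.92*r - 3.45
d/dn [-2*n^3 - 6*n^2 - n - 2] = -6*n^2 - 12*n - 1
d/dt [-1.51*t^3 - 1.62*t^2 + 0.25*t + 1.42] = -4.53*t^2 - 3.24*t + 0.25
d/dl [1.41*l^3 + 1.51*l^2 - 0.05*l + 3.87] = 4.23*l^2 + 3.02*l - 0.05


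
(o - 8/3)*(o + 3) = o^2 + o/3 - 8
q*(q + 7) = q^2 + 7*q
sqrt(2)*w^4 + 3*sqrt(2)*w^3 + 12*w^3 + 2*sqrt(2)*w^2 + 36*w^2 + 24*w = w*(w + 2)*(w + 6*sqrt(2))*(sqrt(2)*w + sqrt(2))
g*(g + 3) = g^2 + 3*g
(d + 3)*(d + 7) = d^2 + 10*d + 21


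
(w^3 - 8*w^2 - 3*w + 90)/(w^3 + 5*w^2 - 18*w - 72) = (w^2 - 11*w + 30)/(w^2 + 2*w - 24)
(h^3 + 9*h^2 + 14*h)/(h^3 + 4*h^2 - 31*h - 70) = h/(h - 5)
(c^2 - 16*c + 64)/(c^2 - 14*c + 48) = (c - 8)/(c - 6)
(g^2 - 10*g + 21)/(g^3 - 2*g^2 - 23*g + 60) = (g - 7)/(g^2 + g - 20)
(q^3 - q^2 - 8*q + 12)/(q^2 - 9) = (q^2 - 4*q + 4)/(q - 3)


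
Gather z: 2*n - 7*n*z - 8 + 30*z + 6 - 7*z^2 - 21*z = 2*n - 7*z^2 + z*(9 - 7*n) - 2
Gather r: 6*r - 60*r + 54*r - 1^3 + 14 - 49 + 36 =0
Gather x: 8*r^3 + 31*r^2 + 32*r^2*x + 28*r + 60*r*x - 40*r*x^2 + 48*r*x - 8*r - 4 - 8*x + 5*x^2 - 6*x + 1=8*r^3 + 31*r^2 + 20*r + x^2*(5 - 40*r) + x*(32*r^2 + 108*r - 14) - 3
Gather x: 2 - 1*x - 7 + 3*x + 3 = 2*x - 2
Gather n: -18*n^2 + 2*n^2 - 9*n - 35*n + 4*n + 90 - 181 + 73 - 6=-16*n^2 - 40*n - 24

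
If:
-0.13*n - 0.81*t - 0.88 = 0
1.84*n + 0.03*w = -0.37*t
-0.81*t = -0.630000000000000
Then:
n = -11.62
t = 0.78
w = 702.82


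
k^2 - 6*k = k*(k - 6)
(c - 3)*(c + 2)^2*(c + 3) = c^4 + 4*c^3 - 5*c^2 - 36*c - 36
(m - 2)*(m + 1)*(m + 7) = m^3 + 6*m^2 - 9*m - 14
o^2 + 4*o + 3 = (o + 1)*(o + 3)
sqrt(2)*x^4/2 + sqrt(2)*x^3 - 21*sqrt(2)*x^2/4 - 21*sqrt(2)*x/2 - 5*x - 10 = (x - 5*sqrt(2)/2)*(x + sqrt(2)/2)*(x + 2*sqrt(2))*(sqrt(2)*x/2 + sqrt(2))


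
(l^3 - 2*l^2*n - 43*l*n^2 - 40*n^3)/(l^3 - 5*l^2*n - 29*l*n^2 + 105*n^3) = (l^2 - 7*l*n - 8*n^2)/(l^2 - 10*l*n + 21*n^2)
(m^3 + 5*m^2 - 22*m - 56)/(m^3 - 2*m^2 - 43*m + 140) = (m + 2)/(m - 5)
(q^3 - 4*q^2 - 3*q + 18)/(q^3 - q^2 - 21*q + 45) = (q + 2)/(q + 5)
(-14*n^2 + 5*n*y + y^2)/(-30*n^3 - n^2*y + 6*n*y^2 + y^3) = (7*n + y)/(15*n^2 + 8*n*y + y^2)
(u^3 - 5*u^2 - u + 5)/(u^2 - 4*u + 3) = (u^2 - 4*u - 5)/(u - 3)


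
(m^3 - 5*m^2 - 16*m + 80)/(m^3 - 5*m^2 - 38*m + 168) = (m^2 - m - 20)/(m^2 - m - 42)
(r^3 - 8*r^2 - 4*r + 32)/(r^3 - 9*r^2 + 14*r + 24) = (r^3 - 8*r^2 - 4*r + 32)/(r^3 - 9*r^2 + 14*r + 24)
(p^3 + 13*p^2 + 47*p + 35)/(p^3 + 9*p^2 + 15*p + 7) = (p + 5)/(p + 1)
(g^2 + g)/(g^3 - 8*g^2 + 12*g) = (g + 1)/(g^2 - 8*g + 12)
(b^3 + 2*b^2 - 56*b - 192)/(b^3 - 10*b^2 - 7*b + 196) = (b^2 - 2*b - 48)/(b^2 - 14*b + 49)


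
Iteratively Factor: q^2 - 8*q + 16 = (q - 4)*(q - 4)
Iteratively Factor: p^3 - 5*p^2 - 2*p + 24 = (p + 2)*(p^2 - 7*p + 12) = (p - 4)*(p + 2)*(p - 3)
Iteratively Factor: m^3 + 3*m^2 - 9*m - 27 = (m - 3)*(m^2 + 6*m + 9) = (m - 3)*(m + 3)*(m + 3)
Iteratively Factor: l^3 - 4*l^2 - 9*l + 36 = (l - 4)*(l^2 - 9) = (l - 4)*(l - 3)*(l + 3)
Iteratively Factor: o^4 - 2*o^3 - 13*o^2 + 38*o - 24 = (o - 2)*(o^3 - 13*o + 12) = (o - 3)*(o - 2)*(o^2 + 3*o - 4) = (o - 3)*(o - 2)*(o + 4)*(o - 1)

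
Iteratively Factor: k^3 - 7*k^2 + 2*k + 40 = (k + 2)*(k^2 - 9*k + 20) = (k - 4)*(k + 2)*(k - 5)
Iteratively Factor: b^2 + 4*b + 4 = (b + 2)*(b + 2)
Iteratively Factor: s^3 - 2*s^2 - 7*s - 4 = (s + 1)*(s^2 - 3*s - 4) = (s - 4)*(s + 1)*(s + 1)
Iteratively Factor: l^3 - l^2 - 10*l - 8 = (l - 4)*(l^2 + 3*l + 2) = (l - 4)*(l + 1)*(l + 2)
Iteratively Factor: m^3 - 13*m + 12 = (m - 3)*(m^2 + 3*m - 4) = (m - 3)*(m - 1)*(m + 4)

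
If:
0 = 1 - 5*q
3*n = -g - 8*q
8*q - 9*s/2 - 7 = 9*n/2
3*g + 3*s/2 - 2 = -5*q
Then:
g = 4/7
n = -76/105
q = 1/5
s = -10/21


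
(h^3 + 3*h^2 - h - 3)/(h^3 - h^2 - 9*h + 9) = (h + 1)/(h - 3)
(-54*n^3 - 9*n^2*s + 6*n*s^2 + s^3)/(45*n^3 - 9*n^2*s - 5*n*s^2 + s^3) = (6*n + s)/(-5*n + s)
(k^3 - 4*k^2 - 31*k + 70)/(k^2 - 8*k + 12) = (k^2 - 2*k - 35)/(k - 6)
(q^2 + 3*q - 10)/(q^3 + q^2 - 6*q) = (q + 5)/(q*(q + 3))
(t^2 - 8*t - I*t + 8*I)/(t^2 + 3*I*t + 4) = (t - 8)/(t + 4*I)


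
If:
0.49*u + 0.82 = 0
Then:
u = -1.67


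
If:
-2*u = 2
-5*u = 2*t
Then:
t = 5/2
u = -1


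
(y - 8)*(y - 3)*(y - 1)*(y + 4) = y^4 - 8*y^3 - 13*y^2 + 116*y - 96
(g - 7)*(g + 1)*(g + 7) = g^3 + g^2 - 49*g - 49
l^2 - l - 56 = (l - 8)*(l + 7)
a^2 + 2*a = a*(a + 2)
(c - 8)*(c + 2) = c^2 - 6*c - 16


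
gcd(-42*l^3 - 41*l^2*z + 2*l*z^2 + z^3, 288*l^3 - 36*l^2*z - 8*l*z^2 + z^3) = -6*l + z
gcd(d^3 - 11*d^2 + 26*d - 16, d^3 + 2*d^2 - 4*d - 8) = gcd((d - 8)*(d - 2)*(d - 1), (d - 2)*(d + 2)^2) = d - 2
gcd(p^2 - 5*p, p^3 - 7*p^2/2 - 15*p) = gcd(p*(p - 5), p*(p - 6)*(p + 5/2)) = p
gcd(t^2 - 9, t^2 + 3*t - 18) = t - 3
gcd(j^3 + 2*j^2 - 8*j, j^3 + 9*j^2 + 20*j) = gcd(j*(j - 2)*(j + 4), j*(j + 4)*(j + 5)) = j^2 + 4*j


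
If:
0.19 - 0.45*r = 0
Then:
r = 0.42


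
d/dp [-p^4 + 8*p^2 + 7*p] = -4*p^3 + 16*p + 7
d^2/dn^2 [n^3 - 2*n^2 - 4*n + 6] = 6*n - 4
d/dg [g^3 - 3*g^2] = 3*g*(g - 2)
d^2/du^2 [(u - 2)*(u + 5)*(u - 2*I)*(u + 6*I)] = 12*u^2 + u*(18 + 24*I) + 4 + 24*I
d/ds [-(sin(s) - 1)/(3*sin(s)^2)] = (sin(s) - 2)*cos(s)/(3*sin(s)^3)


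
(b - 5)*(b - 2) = b^2 - 7*b + 10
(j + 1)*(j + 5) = j^2 + 6*j + 5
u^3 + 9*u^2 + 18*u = u*(u + 3)*(u + 6)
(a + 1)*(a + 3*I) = a^2 + a + 3*I*a + 3*I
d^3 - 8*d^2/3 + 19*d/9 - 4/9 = (d - 4/3)*(d - 1)*(d - 1/3)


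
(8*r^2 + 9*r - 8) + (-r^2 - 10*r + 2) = 7*r^2 - r - 6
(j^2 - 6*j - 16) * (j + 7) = j^3 + j^2 - 58*j - 112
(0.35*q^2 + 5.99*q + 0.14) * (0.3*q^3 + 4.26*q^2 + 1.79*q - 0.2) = 0.105*q^5 + 3.288*q^4 + 26.1859*q^3 + 11.2485*q^2 - 0.9474*q - 0.028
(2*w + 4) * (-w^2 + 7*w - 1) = -2*w^3 + 10*w^2 + 26*w - 4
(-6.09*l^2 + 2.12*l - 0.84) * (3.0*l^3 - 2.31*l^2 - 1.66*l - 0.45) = -18.27*l^5 + 20.4279*l^4 + 2.6922*l^3 + 1.1617*l^2 + 0.4404*l + 0.378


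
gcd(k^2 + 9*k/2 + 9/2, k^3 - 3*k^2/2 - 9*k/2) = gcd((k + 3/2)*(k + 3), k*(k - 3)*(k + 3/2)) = k + 3/2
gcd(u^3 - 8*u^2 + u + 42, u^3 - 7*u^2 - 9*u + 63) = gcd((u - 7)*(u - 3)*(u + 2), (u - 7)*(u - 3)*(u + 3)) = u^2 - 10*u + 21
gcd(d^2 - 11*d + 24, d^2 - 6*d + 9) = d - 3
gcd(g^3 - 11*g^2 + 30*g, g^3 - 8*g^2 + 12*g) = g^2 - 6*g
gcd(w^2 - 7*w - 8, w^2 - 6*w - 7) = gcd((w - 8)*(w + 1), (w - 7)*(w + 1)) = w + 1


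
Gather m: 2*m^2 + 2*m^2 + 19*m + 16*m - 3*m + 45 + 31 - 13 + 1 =4*m^2 + 32*m + 64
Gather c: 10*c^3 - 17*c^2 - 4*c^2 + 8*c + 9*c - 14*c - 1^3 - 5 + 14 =10*c^3 - 21*c^2 + 3*c + 8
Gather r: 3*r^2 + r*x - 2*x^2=3*r^2 + r*x - 2*x^2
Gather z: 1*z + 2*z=3*z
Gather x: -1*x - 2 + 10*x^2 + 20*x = 10*x^2 + 19*x - 2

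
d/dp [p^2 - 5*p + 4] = 2*p - 5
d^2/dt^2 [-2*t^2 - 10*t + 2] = -4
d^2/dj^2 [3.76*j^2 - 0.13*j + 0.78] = 7.52000000000000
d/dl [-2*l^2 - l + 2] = -4*l - 1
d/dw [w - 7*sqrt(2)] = 1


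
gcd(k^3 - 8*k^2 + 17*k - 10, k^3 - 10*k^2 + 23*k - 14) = k^2 - 3*k + 2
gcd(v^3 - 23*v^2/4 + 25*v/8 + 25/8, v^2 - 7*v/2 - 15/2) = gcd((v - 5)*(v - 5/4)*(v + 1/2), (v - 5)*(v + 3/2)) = v - 5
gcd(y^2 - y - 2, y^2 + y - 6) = y - 2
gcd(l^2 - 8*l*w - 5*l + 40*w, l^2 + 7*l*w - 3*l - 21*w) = 1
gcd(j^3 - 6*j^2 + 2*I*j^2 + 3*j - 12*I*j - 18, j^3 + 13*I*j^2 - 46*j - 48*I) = j + 3*I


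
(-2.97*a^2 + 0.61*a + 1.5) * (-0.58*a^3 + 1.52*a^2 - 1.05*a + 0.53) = 1.7226*a^5 - 4.8682*a^4 + 3.1757*a^3 + 0.0654000000000001*a^2 - 1.2517*a + 0.795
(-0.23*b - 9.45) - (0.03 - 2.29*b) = 2.06*b - 9.48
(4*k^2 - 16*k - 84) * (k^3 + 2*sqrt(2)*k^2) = 4*k^5 - 16*k^4 + 8*sqrt(2)*k^4 - 84*k^3 - 32*sqrt(2)*k^3 - 168*sqrt(2)*k^2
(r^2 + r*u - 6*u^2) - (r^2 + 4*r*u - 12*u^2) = -3*r*u + 6*u^2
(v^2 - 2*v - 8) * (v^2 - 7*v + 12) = v^4 - 9*v^3 + 18*v^2 + 32*v - 96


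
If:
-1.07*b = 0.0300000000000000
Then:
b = -0.03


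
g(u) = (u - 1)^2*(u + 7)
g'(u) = (u - 1)^2 + (u + 7)*(2*u - 2)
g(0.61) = 1.16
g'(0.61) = -5.78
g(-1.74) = 39.49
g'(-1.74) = -21.32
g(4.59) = 149.37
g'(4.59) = 96.10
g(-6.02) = 48.29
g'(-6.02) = 35.52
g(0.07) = 6.11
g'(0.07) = -12.29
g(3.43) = 61.59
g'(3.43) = 56.59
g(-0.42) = 13.27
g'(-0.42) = -16.67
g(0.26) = 3.98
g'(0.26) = -10.20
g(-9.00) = -200.00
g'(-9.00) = 140.00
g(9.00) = 1024.00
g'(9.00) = 320.00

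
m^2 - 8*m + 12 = (m - 6)*(m - 2)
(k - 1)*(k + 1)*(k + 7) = k^3 + 7*k^2 - k - 7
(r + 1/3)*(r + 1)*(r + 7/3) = r^3 + 11*r^2/3 + 31*r/9 + 7/9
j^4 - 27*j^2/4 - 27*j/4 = j*(j - 3)*(j + 3/2)^2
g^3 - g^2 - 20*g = g*(g - 5)*(g + 4)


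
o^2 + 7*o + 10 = (o + 2)*(o + 5)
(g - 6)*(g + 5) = g^2 - g - 30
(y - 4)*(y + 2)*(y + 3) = y^3 + y^2 - 14*y - 24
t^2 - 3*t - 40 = (t - 8)*(t + 5)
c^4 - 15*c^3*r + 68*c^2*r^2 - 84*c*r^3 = c*(c - 7*r)*(c - 6*r)*(c - 2*r)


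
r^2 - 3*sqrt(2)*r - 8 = (r - 4*sqrt(2))*(r + sqrt(2))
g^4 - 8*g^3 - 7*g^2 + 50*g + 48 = (g - 8)*(g - 3)*(g + 1)*(g + 2)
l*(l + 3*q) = l^2 + 3*l*q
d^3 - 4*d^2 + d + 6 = (d - 3)*(d - 2)*(d + 1)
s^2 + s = s*(s + 1)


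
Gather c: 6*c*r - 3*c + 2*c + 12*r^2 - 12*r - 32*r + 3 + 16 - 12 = c*(6*r - 1) + 12*r^2 - 44*r + 7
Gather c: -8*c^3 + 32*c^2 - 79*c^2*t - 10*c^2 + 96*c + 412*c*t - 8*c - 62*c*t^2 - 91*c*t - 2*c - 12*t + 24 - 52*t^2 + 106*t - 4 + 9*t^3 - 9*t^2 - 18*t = -8*c^3 + c^2*(22 - 79*t) + c*(-62*t^2 + 321*t + 86) + 9*t^3 - 61*t^2 + 76*t + 20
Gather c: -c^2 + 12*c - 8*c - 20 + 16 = -c^2 + 4*c - 4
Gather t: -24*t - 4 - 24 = -24*t - 28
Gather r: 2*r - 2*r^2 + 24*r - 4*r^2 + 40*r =-6*r^2 + 66*r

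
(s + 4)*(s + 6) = s^2 + 10*s + 24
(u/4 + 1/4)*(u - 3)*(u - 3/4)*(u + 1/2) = u^4/4 - 9*u^3/16 - 23*u^2/32 + 3*u/8 + 9/32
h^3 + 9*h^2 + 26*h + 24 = (h + 2)*(h + 3)*(h + 4)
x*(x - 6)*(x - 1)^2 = x^4 - 8*x^3 + 13*x^2 - 6*x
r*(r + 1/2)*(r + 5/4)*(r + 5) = r^4 + 27*r^3/4 + 75*r^2/8 + 25*r/8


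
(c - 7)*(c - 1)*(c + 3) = c^3 - 5*c^2 - 17*c + 21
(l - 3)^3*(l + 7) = l^4 - 2*l^3 - 36*l^2 + 162*l - 189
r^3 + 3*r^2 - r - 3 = (r - 1)*(r + 1)*(r + 3)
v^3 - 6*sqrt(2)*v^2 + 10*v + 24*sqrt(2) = (v - 4*sqrt(2))*(v - 3*sqrt(2))*(v + sqrt(2))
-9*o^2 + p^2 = (-3*o + p)*(3*o + p)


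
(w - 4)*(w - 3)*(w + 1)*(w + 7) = w^4 + w^3 - 37*w^2 + 47*w + 84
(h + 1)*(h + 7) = h^2 + 8*h + 7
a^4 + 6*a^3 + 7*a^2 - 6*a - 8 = (a - 1)*(a + 1)*(a + 2)*(a + 4)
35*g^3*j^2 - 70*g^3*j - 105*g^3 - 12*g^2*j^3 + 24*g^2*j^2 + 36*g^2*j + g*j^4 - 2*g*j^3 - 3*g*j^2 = (-7*g + j)*(-5*g + j)*(j - 3)*(g*j + g)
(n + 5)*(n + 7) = n^2 + 12*n + 35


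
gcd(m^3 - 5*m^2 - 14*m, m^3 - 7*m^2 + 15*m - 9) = 1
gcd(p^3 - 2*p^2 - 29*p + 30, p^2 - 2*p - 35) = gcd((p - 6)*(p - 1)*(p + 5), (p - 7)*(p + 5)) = p + 5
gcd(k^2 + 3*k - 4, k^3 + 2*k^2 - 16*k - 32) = k + 4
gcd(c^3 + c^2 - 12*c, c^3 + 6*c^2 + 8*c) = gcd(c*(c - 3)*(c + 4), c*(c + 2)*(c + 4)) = c^2 + 4*c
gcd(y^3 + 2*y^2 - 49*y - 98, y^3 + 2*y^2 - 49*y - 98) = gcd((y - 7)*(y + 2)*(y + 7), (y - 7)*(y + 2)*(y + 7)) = y^3 + 2*y^2 - 49*y - 98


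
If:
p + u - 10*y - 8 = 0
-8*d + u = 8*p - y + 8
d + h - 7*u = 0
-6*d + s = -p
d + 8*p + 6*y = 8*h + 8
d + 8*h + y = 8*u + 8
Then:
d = -123224/29301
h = 33904/29301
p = 90368/29301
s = -829712/29301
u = -12760/29301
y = -15680/29301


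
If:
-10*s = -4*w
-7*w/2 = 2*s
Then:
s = 0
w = 0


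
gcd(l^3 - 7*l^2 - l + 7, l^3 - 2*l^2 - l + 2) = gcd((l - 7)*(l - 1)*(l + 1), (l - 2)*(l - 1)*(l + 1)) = l^2 - 1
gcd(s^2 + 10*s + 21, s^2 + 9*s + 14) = s + 7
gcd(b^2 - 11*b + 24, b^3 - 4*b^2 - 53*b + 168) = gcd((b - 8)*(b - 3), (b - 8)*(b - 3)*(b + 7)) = b^2 - 11*b + 24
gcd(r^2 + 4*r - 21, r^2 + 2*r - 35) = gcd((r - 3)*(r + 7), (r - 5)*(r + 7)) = r + 7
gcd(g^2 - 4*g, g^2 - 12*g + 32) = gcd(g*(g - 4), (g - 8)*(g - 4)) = g - 4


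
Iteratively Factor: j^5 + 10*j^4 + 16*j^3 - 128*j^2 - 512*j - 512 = (j + 4)*(j^4 + 6*j^3 - 8*j^2 - 96*j - 128) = (j - 4)*(j + 4)*(j^3 + 10*j^2 + 32*j + 32) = (j - 4)*(j + 2)*(j + 4)*(j^2 + 8*j + 16) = (j - 4)*(j + 2)*(j + 4)^2*(j + 4)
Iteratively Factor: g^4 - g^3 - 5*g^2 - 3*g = (g + 1)*(g^3 - 2*g^2 - 3*g) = (g - 3)*(g + 1)*(g^2 + g) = (g - 3)*(g + 1)^2*(g)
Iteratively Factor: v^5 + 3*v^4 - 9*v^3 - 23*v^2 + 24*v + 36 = (v - 2)*(v^4 + 5*v^3 + v^2 - 21*v - 18) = (v - 2)*(v + 3)*(v^3 + 2*v^2 - 5*v - 6) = (v - 2)^2*(v + 3)*(v^2 + 4*v + 3) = (v - 2)^2*(v + 3)^2*(v + 1)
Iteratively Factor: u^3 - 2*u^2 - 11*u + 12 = (u + 3)*(u^2 - 5*u + 4) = (u - 1)*(u + 3)*(u - 4)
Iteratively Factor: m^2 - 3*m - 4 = (m - 4)*(m + 1)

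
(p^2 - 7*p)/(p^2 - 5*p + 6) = p*(p - 7)/(p^2 - 5*p + 6)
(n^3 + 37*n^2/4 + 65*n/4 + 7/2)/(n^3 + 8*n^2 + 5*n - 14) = (n + 1/4)/(n - 1)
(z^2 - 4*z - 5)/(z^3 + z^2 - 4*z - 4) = (z - 5)/(z^2 - 4)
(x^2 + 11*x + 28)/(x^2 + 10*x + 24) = (x + 7)/(x + 6)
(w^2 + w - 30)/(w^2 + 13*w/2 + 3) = 2*(w - 5)/(2*w + 1)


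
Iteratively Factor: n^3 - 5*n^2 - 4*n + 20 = (n + 2)*(n^2 - 7*n + 10) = (n - 5)*(n + 2)*(n - 2)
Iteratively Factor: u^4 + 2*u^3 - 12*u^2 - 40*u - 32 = (u + 2)*(u^3 - 12*u - 16) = (u - 4)*(u + 2)*(u^2 + 4*u + 4) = (u - 4)*(u + 2)^2*(u + 2)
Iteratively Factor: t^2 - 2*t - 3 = (t - 3)*(t + 1)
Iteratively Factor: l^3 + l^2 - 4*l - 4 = (l - 2)*(l^2 + 3*l + 2) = (l - 2)*(l + 1)*(l + 2)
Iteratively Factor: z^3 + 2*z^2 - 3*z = (z - 1)*(z^2 + 3*z) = z*(z - 1)*(z + 3)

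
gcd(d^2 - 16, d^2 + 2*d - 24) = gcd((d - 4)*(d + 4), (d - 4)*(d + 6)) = d - 4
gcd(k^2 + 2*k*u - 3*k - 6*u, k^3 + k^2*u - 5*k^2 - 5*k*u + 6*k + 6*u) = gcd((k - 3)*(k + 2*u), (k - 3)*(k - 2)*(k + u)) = k - 3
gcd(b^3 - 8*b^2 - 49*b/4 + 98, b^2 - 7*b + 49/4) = b - 7/2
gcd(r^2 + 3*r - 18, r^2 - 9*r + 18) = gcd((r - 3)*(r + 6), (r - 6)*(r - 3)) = r - 3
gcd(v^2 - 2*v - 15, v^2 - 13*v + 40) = v - 5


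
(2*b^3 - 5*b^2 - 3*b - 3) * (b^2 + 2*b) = 2*b^5 - b^4 - 13*b^3 - 9*b^2 - 6*b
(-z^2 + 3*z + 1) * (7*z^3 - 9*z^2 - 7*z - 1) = -7*z^5 + 30*z^4 - 13*z^3 - 29*z^2 - 10*z - 1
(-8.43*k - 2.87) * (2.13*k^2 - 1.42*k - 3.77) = -17.9559*k^3 + 5.8575*k^2 + 35.8565*k + 10.8199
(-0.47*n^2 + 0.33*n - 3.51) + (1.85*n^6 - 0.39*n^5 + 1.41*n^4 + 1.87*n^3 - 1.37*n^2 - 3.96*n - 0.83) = 1.85*n^6 - 0.39*n^5 + 1.41*n^4 + 1.87*n^3 - 1.84*n^2 - 3.63*n - 4.34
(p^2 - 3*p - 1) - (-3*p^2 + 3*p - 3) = 4*p^2 - 6*p + 2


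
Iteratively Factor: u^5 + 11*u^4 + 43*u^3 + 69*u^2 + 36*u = (u + 1)*(u^4 + 10*u^3 + 33*u^2 + 36*u) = u*(u + 1)*(u^3 + 10*u^2 + 33*u + 36) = u*(u + 1)*(u + 3)*(u^2 + 7*u + 12) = u*(u + 1)*(u + 3)*(u + 4)*(u + 3)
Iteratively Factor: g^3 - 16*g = (g - 4)*(g^2 + 4*g) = (g - 4)*(g + 4)*(g)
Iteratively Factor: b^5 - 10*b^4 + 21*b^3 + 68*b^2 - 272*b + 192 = (b - 4)*(b^4 - 6*b^3 - 3*b^2 + 56*b - 48) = (b - 4)^2*(b^3 - 2*b^2 - 11*b + 12) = (b - 4)^2*(b + 3)*(b^2 - 5*b + 4) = (b - 4)^2*(b - 1)*(b + 3)*(b - 4)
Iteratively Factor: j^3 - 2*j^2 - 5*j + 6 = (j - 1)*(j^2 - j - 6) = (j - 1)*(j + 2)*(j - 3)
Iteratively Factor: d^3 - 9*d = (d - 3)*(d^2 + 3*d) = (d - 3)*(d + 3)*(d)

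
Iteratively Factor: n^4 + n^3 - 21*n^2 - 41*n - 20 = (n + 4)*(n^3 - 3*n^2 - 9*n - 5) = (n - 5)*(n + 4)*(n^2 + 2*n + 1) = (n - 5)*(n + 1)*(n + 4)*(n + 1)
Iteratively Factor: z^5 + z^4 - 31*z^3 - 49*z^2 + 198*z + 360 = (z + 3)*(z^4 - 2*z^3 - 25*z^2 + 26*z + 120) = (z - 5)*(z + 3)*(z^3 + 3*z^2 - 10*z - 24) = (z - 5)*(z + 2)*(z + 3)*(z^2 + z - 12) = (z - 5)*(z + 2)*(z + 3)*(z + 4)*(z - 3)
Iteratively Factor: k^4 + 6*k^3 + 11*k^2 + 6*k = (k + 1)*(k^3 + 5*k^2 + 6*k) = (k + 1)*(k + 2)*(k^2 + 3*k) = (k + 1)*(k + 2)*(k + 3)*(k)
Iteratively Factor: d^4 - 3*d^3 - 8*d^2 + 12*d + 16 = (d + 1)*(d^3 - 4*d^2 - 4*d + 16) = (d - 4)*(d + 1)*(d^2 - 4) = (d - 4)*(d - 2)*(d + 1)*(d + 2)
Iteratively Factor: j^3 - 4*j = (j + 2)*(j^2 - 2*j) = j*(j + 2)*(j - 2)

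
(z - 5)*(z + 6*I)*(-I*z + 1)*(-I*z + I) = -z^4 + 6*z^3 - 7*I*z^3 + z^2 + 42*I*z^2 - 36*z - 35*I*z + 30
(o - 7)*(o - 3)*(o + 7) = o^3 - 3*o^2 - 49*o + 147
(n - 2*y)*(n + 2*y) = n^2 - 4*y^2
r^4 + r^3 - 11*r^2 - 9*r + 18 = (r - 3)*(r - 1)*(r + 2)*(r + 3)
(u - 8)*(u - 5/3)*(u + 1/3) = u^3 - 28*u^2/3 + 91*u/9 + 40/9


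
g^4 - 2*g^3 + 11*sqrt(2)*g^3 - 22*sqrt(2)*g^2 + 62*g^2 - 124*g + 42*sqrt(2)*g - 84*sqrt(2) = (g - 2)*(g + sqrt(2))*(g + 3*sqrt(2))*(g + 7*sqrt(2))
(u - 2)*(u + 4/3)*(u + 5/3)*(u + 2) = u^4 + 3*u^3 - 16*u^2/9 - 12*u - 80/9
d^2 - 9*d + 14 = (d - 7)*(d - 2)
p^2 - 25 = (p - 5)*(p + 5)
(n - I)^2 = n^2 - 2*I*n - 1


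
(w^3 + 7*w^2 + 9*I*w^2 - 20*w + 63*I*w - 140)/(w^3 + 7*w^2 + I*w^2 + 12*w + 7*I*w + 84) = (w + 5*I)/(w - 3*I)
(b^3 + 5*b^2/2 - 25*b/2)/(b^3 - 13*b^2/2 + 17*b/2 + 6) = b*(2*b^2 + 5*b - 25)/(2*b^3 - 13*b^2 + 17*b + 12)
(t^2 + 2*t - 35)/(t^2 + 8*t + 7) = (t - 5)/(t + 1)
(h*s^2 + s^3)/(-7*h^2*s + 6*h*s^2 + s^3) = s*(h + s)/(-7*h^2 + 6*h*s + s^2)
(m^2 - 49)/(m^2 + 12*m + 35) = (m - 7)/(m + 5)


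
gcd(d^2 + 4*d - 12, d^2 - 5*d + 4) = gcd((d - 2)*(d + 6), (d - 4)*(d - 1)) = 1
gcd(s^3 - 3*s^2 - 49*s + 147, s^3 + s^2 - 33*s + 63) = s^2 + 4*s - 21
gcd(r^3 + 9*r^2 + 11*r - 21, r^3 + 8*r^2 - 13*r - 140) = r + 7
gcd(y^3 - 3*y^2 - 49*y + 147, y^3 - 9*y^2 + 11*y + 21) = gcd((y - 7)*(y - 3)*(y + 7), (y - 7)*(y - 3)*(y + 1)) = y^2 - 10*y + 21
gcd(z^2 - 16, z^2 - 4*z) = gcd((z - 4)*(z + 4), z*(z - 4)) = z - 4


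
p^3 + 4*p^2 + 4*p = p*(p + 2)^2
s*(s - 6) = s^2 - 6*s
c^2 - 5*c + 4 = (c - 4)*(c - 1)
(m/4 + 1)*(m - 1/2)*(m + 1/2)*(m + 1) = m^4/4 + 5*m^3/4 + 15*m^2/16 - 5*m/16 - 1/4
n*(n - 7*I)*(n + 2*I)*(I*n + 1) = I*n^4 + 6*n^3 + 9*I*n^2 + 14*n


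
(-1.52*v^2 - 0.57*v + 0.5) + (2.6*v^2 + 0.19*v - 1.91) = 1.08*v^2 - 0.38*v - 1.41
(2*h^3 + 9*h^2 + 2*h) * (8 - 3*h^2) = -6*h^5 - 27*h^4 + 10*h^3 + 72*h^2 + 16*h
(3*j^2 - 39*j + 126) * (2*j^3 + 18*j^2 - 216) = 6*j^5 - 24*j^4 - 450*j^3 + 1620*j^2 + 8424*j - 27216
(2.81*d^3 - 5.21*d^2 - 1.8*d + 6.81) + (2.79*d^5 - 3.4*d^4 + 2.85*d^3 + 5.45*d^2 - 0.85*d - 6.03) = 2.79*d^5 - 3.4*d^4 + 5.66*d^3 + 0.24*d^2 - 2.65*d + 0.779999999999999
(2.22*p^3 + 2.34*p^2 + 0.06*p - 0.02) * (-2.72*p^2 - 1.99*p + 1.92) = -6.0384*p^5 - 10.7826*p^4 - 0.557399999999999*p^3 + 4.4278*p^2 + 0.155*p - 0.0384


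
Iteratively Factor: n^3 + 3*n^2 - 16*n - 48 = (n + 3)*(n^2 - 16) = (n + 3)*(n + 4)*(n - 4)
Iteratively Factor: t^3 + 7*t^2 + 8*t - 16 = (t - 1)*(t^2 + 8*t + 16) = (t - 1)*(t + 4)*(t + 4)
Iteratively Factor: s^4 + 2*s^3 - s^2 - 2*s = (s + 1)*(s^3 + s^2 - 2*s) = s*(s + 1)*(s^2 + s - 2) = s*(s + 1)*(s + 2)*(s - 1)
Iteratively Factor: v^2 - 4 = (v + 2)*(v - 2)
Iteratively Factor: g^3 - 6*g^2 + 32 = (g - 4)*(g^2 - 2*g - 8) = (g - 4)*(g + 2)*(g - 4)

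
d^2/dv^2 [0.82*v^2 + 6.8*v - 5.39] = 1.64000000000000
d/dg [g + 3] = 1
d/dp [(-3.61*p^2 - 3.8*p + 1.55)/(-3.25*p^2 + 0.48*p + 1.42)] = (-14.0828*p^2 - 0.177399999999999*p - 6.14)/(10.5625*p^4 - 3.12*p^3 - 8.9996*p^2 + 1.3632*p + 2.0164)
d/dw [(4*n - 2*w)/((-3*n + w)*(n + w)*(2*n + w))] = 4*(10*n^3 - 3*n*w^2 + w^3)/(36*n^6 + 84*n^5*w + 49*n^4*w^2 - 12*n^3*w^3 - 14*n^2*w^4 + w^6)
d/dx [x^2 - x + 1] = 2*x - 1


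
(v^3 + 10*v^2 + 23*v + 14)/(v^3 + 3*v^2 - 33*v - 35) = (v + 2)/(v - 5)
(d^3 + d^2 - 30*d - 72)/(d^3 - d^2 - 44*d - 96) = (d - 6)/(d - 8)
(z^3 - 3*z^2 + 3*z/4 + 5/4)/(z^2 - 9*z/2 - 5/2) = (2*z^2 - 7*z + 5)/(2*(z - 5))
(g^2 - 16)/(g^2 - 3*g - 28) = (g - 4)/(g - 7)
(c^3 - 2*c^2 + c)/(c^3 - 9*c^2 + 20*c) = (c^2 - 2*c + 1)/(c^2 - 9*c + 20)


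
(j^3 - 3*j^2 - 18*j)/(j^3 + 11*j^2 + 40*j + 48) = j*(j - 6)/(j^2 + 8*j + 16)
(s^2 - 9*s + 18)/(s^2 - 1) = (s^2 - 9*s + 18)/(s^2 - 1)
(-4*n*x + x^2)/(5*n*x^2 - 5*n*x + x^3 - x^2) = (-4*n + x)/(5*n*x - 5*n + x^2 - x)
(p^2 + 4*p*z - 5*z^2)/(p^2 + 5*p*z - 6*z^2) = (p + 5*z)/(p + 6*z)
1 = 1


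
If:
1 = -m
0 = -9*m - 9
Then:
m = -1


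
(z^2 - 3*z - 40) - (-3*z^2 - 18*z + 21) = 4*z^2 + 15*z - 61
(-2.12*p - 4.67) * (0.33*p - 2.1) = -0.6996*p^2 + 2.9109*p + 9.807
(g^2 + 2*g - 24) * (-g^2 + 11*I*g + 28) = -g^4 - 2*g^3 + 11*I*g^3 + 52*g^2 + 22*I*g^2 + 56*g - 264*I*g - 672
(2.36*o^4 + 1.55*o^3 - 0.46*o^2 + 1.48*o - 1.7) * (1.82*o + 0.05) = 4.2952*o^5 + 2.939*o^4 - 0.7597*o^3 + 2.6706*o^2 - 3.02*o - 0.085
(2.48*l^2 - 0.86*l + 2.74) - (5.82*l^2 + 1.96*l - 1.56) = -3.34*l^2 - 2.82*l + 4.3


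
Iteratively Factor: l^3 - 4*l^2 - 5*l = (l - 5)*(l^2 + l) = (l - 5)*(l + 1)*(l)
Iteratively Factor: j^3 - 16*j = (j - 4)*(j^2 + 4*j) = j*(j - 4)*(j + 4)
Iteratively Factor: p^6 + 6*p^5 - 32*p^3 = (p)*(p^5 + 6*p^4 - 32*p^2) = p*(p + 4)*(p^4 + 2*p^3 - 8*p^2) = p^2*(p + 4)*(p^3 + 2*p^2 - 8*p) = p^2*(p + 4)^2*(p^2 - 2*p) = p^2*(p - 2)*(p + 4)^2*(p)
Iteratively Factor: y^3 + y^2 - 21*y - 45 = (y - 5)*(y^2 + 6*y + 9) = (y - 5)*(y + 3)*(y + 3)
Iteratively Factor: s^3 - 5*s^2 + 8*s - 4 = (s - 2)*(s^2 - 3*s + 2) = (s - 2)^2*(s - 1)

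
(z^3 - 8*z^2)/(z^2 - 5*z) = z*(z - 8)/(z - 5)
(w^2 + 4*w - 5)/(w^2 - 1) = (w + 5)/(w + 1)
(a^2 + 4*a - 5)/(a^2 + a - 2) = (a + 5)/(a + 2)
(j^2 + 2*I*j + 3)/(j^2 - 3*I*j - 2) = (j + 3*I)/(j - 2*I)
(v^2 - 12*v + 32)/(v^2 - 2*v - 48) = (v - 4)/(v + 6)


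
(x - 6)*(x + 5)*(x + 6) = x^3 + 5*x^2 - 36*x - 180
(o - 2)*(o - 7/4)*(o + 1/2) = o^3 - 13*o^2/4 + 13*o/8 + 7/4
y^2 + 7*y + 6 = (y + 1)*(y + 6)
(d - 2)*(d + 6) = d^2 + 4*d - 12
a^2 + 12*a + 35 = (a + 5)*(a + 7)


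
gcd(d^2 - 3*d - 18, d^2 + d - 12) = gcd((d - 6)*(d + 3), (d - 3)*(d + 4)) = 1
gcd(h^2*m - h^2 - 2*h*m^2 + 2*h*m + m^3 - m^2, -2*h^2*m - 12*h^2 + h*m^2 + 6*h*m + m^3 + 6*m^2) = h - m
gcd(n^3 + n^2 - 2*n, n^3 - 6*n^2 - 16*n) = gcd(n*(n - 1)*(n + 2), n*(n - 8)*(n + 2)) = n^2 + 2*n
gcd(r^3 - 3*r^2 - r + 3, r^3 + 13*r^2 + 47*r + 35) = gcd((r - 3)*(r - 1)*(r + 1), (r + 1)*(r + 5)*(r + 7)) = r + 1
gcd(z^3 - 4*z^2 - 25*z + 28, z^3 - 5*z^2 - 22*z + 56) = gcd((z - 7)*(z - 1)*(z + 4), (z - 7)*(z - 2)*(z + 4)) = z^2 - 3*z - 28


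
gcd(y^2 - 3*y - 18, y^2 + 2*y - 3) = y + 3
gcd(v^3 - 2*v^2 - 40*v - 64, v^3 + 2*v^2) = v + 2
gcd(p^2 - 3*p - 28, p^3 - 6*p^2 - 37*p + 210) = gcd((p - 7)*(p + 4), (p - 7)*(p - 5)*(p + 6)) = p - 7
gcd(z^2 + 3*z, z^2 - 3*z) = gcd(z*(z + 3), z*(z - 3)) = z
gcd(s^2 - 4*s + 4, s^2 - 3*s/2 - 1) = s - 2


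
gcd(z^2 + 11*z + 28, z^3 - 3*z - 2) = 1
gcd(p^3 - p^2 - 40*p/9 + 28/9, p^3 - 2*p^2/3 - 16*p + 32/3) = p - 2/3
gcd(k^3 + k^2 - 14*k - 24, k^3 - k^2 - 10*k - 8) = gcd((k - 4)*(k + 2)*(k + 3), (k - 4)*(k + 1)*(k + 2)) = k^2 - 2*k - 8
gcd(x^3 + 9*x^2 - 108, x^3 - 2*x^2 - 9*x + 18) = x - 3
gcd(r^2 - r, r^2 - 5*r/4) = r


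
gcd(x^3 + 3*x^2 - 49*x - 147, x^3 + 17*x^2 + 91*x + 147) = x^2 + 10*x + 21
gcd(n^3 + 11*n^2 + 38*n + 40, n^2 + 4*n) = n + 4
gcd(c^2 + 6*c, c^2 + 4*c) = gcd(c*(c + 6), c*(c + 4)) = c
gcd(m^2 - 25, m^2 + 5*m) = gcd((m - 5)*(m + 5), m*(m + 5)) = m + 5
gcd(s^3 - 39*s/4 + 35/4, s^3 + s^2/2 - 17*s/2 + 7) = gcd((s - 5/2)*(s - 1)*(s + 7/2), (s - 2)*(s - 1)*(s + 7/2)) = s^2 + 5*s/2 - 7/2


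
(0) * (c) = 0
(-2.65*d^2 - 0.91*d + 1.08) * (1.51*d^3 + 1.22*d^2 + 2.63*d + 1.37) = -4.0015*d^5 - 4.6071*d^4 - 6.4489*d^3 - 4.7062*d^2 + 1.5937*d + 1.4796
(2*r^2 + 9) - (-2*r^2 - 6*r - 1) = 4*r^2 + 6*r + 10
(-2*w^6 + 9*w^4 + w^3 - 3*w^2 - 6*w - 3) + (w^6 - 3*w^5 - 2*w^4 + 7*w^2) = -w^6 - 3*w^5 + 7*w^4 + w^3 + 4*w^2 - 6*w - 3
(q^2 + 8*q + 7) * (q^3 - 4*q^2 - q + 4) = q^5 + 4*q^4 - 26*q^3 - 32*q^2 + 25*q + 28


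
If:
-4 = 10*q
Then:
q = -2/5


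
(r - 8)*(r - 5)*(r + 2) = r^3 - 11*r^2 + 14*r + 80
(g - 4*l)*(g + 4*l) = g^2 - 16*l^2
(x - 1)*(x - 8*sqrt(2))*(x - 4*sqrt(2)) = x^3 - 12*sqrt(2)*x^2 - x^2 + 12*sqrt(2)*x + 64*x - 64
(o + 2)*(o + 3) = o^2 + 5*o + 6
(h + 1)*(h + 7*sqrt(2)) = h^2 + h + 7*sqrt(2)*h + 7*sqrt(2)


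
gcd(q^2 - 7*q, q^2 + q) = q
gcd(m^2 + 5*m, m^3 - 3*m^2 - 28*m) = m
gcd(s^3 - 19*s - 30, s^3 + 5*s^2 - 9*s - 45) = s + 3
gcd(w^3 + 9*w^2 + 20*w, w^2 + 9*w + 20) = w^2 + 9*w + 20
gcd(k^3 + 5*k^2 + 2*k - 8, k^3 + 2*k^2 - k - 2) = k^2 + k - 2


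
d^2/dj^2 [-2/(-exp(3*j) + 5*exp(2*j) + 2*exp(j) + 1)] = 2*((-9*exp(2*j) + 20*exp(j) + 2)*(-exp(3*j) + 5*exp(2*j) + 2*exp(j) + 1) - 2*(-3*exp(2*j) + 10*exp(j) + 2)^2*exp(j))*exp(j)/(-exp(3*j) + 5*exp(2*j) + 2*exp(j) + 1)^3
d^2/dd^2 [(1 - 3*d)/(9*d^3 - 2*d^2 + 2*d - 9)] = 2*(-729*d^5 + 648*d^4 - 102*d^3 - 1392*d^2 + 393*d - 68)/(729*d^9 - 486*d^8 + 594*d^7 - 2411*d^6 + 1104*d^5 - 1104*d^4 + 2411*d^3 - 594*d^2 + 486*d - 729)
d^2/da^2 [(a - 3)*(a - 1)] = 2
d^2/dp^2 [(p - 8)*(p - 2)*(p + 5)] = 6*p - 10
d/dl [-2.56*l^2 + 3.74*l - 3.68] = 3.74 - 5.12*l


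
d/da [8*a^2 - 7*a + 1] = 16*a - 7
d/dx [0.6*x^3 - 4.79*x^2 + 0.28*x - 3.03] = 1.8*x^2 - 9.58*x + 0.28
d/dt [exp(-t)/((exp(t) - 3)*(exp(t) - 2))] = (-3*exp(2*t) + 10*exp(t) - 6)*exp(-t)/(exp(4*t) - 10*exp(3*t) + 37*exp(2*t) - 60*exp(t) + 36)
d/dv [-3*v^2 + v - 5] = 1 - 6*v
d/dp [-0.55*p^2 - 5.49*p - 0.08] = -1.1*p - 5.49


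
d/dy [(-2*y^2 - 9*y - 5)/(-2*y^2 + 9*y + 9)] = 4*(-9*y^2 - 14*y - 9)/(4*y^4 - 36*y^3 + 45*y^2 + 162*y + 81)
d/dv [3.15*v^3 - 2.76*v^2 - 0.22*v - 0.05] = 9.45*v^2 - 5.52*v - 0.22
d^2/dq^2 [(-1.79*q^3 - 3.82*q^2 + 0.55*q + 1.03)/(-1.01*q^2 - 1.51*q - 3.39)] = (-16.868678*q^3 - 29.80302*q^2 + 125.298906*q + 95.786662)/(1.030301*q^6 + 4.621053*q^5 + 17.28312*q^4 + 34.463485*q^3 + 58.00968*q^2 + 52.059213*q + 38.958219)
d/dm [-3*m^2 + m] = 1 - 6*m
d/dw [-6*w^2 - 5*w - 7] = -12*w - 5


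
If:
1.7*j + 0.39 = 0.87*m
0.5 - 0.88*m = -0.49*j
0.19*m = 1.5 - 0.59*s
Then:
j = 0.09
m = 0.62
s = 2.34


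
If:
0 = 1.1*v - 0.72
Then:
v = 0.65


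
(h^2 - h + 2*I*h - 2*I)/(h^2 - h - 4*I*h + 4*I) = (h + 2*I)/(h - 4*I)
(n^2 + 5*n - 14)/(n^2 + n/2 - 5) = 2*(n + 7)/(2*n + 5)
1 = 1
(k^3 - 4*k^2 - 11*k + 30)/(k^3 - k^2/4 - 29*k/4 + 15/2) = 4*(k - 5)/(4*k - 5)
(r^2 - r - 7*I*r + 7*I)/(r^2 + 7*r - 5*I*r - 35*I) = (r^2 - r - 7*I*r + 7*I)/(r^2 + 7*r - 5*I*r - 35*I)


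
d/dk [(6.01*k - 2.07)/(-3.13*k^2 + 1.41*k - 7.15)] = (18.8113*k^2 - 12.9582*k - 40.0528)/(9.7969*k^4 - 8.8266*k^3 + 46.7471*k^2 - 20.163*k + 51.1225)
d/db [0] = 0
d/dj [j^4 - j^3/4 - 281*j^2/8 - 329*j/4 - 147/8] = 4*j^3 - 3*j^2/4 - 281*j/4 - 329/4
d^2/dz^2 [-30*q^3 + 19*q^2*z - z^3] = -6*z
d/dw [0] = 0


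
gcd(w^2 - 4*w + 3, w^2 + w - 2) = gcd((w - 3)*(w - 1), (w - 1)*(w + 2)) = w - 1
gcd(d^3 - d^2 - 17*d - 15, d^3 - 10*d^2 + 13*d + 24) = d + 1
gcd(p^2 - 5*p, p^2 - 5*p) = p^2 - 5*p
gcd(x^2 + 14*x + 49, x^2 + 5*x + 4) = 1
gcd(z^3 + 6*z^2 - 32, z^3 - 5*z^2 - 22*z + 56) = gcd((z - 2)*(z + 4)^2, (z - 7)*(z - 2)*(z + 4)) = z^2 + 2*z - 8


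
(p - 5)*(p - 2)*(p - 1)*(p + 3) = p^4 - 5*p^3 - 7*p^2 + 41*p - 30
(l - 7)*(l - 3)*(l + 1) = l^3 - 9*l^2 + 11*l + 21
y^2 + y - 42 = (y - 6)*(y + 7)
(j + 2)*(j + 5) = j^2 + 7*j + 10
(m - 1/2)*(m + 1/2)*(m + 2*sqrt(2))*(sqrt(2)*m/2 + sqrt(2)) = sqrt(2)*m^4/2 + sqrt(2)*m^3 + 2*m^3 - sqrt(2)*m^2/8 + 4*m^2 - m/2 - sqrt(2)*m/4 - 1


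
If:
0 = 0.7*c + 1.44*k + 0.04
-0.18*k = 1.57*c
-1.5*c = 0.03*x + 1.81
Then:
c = 0.00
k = -0.03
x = -60.50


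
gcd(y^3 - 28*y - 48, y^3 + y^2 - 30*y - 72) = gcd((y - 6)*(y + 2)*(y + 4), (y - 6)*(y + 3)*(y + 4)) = y^2 - 2*y - 24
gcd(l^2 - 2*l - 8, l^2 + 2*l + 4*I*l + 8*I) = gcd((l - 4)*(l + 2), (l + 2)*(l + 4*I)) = l + 2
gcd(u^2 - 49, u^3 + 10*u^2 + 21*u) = u + 7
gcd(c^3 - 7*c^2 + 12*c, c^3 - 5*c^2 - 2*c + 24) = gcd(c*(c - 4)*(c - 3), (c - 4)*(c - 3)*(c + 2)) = c^2 - 7*c + 12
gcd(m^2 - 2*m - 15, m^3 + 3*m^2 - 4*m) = 1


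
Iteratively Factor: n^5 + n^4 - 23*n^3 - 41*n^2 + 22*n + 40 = (n + 4)*(n^4 - 3*n^3 - 11*n^2 + 3*n + 10) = (n + 1)*(n + 4)*(n^3 - 4*n^2 - 7*n + 10) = (n + 1)*(n + 2)*(n + 4)*(n^2 - 6*n + 5) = (n - 1)*(n + 1)*(n + 2)*(n + 4)*(n - 5)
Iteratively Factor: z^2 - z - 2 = (z - 2)*(z + 1)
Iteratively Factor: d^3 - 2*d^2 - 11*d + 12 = (d - 4)*(d^2 + 2*d - 3) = (d - 4)*(d - 1)*(d + 3)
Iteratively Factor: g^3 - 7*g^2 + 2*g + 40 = (g - 5)*(g^2 - 2*g - 8) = (g - 5)*(g - 4)*(g + 2)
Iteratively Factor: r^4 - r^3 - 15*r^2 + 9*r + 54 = (r + 3)*(r^3 - 4*r^2 - 3*r + 18) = (r - 3)*(r + 3)*(r^2 - r - 6) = (r - 3)^2*(r + 3)*(r + 2)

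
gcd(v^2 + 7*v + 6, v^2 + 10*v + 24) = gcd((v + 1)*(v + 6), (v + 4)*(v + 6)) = v + 6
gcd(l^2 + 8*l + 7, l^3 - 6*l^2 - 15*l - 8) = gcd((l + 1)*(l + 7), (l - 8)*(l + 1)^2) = l + 1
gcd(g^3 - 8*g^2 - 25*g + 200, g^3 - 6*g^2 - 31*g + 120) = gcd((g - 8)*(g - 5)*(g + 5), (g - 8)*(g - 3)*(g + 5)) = g^2 - 3*g - 40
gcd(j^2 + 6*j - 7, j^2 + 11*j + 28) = j + 7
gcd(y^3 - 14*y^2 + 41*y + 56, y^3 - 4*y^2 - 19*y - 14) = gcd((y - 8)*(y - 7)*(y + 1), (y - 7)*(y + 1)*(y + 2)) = y^2 - 6*y - 7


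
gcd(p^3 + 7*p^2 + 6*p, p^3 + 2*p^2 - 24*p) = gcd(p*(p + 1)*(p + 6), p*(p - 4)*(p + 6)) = p^2 + 6*p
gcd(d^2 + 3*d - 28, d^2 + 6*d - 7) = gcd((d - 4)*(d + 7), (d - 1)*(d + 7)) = d + 7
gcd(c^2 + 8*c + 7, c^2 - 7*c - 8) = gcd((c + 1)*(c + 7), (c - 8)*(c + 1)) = c + 1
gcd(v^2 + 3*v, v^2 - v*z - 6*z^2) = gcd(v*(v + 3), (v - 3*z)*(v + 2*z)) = 1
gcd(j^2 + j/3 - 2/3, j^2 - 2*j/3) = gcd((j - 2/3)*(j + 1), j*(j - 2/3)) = j - 2/3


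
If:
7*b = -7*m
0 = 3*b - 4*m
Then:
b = 0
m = 0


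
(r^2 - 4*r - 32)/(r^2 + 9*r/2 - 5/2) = 2*(r^2 - 4*r - 32)/(2*r^2 + 9*r - 5)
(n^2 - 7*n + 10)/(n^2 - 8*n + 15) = (n - 2)/(n - 3)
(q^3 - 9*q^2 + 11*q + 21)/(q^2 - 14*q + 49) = (q^2 - 2*q - 3)/(q - 7)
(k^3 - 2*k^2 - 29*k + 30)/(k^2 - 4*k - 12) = (k^2 + 4*k - 5)/(k + 2)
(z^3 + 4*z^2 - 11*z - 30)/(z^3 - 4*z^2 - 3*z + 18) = (z + 5)/(z - 3)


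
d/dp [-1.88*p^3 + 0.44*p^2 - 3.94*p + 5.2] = -5.64*p^2 + 0.88*p - 3.94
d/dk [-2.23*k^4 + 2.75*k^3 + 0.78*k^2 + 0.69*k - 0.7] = -8.92*k^3 + 8.25*k^2 + 1.56*k + 0.69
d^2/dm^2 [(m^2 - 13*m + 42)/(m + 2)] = 144/(m^3 + 6*m^2 + 12*m + 8)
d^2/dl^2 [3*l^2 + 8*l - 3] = 6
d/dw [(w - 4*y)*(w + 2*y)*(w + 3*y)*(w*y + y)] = y*(4*w^3 + 3*w^2*y + 3*w^2 - 28*w*y^2 + 2*w*y - 24*y^3 - 14*y^2)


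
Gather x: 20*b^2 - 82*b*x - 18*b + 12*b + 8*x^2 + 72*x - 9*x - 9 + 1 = 20*b^2 - 6*b + 8*x^2 + x*(63 - 82*b) - 8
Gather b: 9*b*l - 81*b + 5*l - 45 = b*(9*l - 81) + 5*l - 45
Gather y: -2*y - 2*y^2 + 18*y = -2*y^2 + 16*y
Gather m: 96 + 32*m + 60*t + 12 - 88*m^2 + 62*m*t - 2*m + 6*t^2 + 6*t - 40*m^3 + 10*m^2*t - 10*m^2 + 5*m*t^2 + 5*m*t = -40*m^3 + m^2*(10*t - 98) + m*(5*t^2 + 67*t + 30) + 6*t^2 + 66*t + 108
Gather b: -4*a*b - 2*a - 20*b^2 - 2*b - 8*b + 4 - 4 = -2*a - 20*b^2 + b*(-4*a - 10)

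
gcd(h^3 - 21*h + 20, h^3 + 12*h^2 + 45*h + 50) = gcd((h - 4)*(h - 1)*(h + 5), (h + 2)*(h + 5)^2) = h + 5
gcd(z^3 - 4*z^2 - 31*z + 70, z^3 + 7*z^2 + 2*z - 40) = z^2 + 3*z - 10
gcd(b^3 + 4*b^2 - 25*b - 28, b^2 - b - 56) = b + 7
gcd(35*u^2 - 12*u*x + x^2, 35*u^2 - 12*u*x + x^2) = 35*u^2 - 12*u*x + x^2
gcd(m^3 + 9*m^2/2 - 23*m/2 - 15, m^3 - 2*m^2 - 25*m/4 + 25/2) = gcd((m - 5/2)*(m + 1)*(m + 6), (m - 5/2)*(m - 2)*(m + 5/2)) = m - 5/2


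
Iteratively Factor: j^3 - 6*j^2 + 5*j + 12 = (j + 1)*(j^2 - 7*j + 12) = (j - 3)*(j + 1)*(j - 4)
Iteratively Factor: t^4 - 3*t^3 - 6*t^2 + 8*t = (t - 4)*(t^3 + t^2 - 2*t) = t*(t - 4)*(t^2 + t - 2) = t*(t - 4)*(t - 1)*(t + 2)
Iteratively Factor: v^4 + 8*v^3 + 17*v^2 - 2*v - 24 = (v - 1)*(v^3 + 9*v^2 + 26*v + 24) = (v - 1)*(v + 2)*(v^2 + 7*v + 12) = (v - 1)*(v + 2)*(v + 3)*(v + 4)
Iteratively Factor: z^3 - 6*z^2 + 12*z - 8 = (z - 2)*(z^2 - 4*z + 4) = (z - 2)^2*(z - 2)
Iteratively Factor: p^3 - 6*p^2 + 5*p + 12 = (p - 3)*(p^2 - 3*p - 4) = (p - 4)*(p - 3)*(p + 1)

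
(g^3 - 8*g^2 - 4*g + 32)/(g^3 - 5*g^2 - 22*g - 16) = (g - 2)/(g + 1)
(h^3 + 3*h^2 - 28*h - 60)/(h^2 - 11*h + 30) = (h^2 + 8*h + 12)/(h - 6)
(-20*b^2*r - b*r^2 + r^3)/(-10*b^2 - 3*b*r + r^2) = r*(4*b + r)/(2*b + r)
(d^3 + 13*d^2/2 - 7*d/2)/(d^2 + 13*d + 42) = d*(2*d - 1)/(2*(d + 6))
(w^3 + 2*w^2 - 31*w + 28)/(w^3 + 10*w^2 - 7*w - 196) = (w - 1)/(w + 7)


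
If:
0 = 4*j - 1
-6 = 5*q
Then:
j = 1/4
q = -6/5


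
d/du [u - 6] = 1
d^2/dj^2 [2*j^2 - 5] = 4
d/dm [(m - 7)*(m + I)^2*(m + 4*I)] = 4*m^3 + m^2*(-21 + 18*I) + m*(-18 - 84*I) + 63 - 4*I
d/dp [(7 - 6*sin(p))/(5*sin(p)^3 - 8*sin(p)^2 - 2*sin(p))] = (60*sin(p)^3 - 153*sin(p)^2 + 112*sin(p) + 14)*cos(p)/((5*sin(p)^2 - 8*sin(p) - 2)^2*sin(p)^2)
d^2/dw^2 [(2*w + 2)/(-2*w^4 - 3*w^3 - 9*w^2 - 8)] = 4*(-w^2*(w + 1)*(8*w^2 + 9*w + 18)^2 + (8*w^3 + 9*w^2 + 18*w + 3*(w + 1)*(4*w^2 + 3*w + 3))*(2*w^4 + 3*w^3 + 9*w^2 + 8))/(2*w^4 + 3*w^3 + 9*w^2 + 8)^3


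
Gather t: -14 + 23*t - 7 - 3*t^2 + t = -3*t^2 + 24*t - 21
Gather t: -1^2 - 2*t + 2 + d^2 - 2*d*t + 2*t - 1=d^2 - 2*d*t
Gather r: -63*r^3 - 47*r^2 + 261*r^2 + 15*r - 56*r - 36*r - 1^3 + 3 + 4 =-63*r^3 + 214*r^2 - 77*r + 6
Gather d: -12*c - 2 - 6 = -12*c - 8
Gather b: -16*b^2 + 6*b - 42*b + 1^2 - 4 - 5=-16*b^2 - 36*b - 8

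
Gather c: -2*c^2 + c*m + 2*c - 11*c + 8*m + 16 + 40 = -2*c^2 + c*(m - 9) + 8*m + 56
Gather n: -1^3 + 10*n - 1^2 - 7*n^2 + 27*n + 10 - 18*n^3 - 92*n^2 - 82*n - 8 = -18*n^3 - 99*n^2 - 45*n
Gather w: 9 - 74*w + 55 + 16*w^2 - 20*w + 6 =16*w^2 - 94*w + 70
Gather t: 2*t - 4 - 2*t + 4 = 0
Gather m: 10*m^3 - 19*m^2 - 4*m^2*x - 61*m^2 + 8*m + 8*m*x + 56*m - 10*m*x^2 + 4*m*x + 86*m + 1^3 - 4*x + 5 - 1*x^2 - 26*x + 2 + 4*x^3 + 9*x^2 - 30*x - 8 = 10*m^3 + m^2*(-4*x - 80) + m*(-10*x^2 + 12*x + 150) + 4*x^3 + 8*x^2 - 60*x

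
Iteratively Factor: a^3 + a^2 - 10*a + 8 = (a + 4)*(a^2 - 3*a + 2) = (a - 2)*(a + 4)*(a - 1)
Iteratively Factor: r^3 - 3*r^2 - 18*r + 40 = (r - 5)*(r^2 + 2*r - 8) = (r - 5)*(r + 4)*(r - 2)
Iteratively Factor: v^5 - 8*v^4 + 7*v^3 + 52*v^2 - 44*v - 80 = (v - 2)*(v^4 - 6*v^3 - 5*v^2 + 42*v + 40) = (v - 2)*(v + 1)*(v^3 - 7*v^2 + 2*v + 40) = (v - 2)*(v + 1)*(v + 2)*(v^2 - 9*v + 20) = (v - 5)*(v - 2)*(v + 1)*(v + 2)*(v - 4)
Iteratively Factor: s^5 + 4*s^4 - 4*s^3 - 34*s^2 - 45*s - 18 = (s + 2)*(s^4 + 2*s^3 - 8*s^2 - 18*s - 9) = (s + 1)*(s + 2)*(s^3 + s^2 - 9*s - 9) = (s - 3)*(s + 1)*(s + 2)*(s^2 + 4*s + 3) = (s - 3)*(s + 1)*(s + 2)*(s + 3)*(s + 1)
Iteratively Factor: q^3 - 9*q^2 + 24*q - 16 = (q - 4)*(q^2 - 5*q + 4) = (q - 4)*(q - 1)*(q - 4)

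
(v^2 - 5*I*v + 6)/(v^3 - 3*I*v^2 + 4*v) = (v - 6*I)/(v*(v - 4*I))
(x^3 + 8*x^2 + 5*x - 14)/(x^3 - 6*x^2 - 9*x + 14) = (x + 7)/(x - 7)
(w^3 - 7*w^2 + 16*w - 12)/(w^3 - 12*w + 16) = (w - 3)/(w + 4)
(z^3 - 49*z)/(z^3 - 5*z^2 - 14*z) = (z + 7)/(z + 2)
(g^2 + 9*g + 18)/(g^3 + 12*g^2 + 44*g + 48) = (g + 3)/(g^2 + 6*g + 8)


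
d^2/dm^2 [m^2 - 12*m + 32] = 2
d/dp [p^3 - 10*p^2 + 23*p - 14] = 3*p^2 - 20*p + 23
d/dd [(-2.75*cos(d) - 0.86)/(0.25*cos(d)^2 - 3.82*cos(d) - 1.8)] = (0.6875*sin(d)^2 - 0.43*cos(d) - 2.3523)*sin(d)/(-0.25*cos(d)^2 + 3.82*cos(d) + 1.8)^2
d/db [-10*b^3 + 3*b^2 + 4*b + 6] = -30*b^2 + 6*b + 4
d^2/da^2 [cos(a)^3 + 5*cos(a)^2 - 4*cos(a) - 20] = 13*cos(a)/4 - 10*cos(2*a) - 9*cos(3*a)/4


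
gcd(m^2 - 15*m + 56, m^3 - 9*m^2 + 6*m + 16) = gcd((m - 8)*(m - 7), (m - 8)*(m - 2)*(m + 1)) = m - 8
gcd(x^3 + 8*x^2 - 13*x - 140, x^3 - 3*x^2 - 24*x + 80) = x^2 + x - 20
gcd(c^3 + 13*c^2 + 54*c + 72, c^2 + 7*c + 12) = c^2 + 7*c + 12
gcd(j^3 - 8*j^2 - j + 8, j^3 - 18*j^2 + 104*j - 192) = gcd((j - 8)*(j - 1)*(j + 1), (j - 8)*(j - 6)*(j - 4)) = j - 8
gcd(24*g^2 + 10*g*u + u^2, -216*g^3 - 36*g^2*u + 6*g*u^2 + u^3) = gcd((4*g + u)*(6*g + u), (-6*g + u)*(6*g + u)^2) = 6*g + u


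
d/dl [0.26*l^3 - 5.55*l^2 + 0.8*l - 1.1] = 0.78*l^2 - 11.1*l + 0.8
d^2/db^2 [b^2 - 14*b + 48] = 2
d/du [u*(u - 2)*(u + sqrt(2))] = u*(u - 2) + u*(u + sqrt(2)) + (u - 2)*(u + sqrt(2))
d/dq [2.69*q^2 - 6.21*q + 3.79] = 5.38*q - 6.21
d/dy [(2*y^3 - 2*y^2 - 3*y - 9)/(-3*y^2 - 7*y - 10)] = (-6*y^4 - 28*y^3 - 55*y^2 - 14*y - 33)/(9*y^4 + 42*y^3 + 109*y^2 + 140*y + 100)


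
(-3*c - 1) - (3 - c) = -2*c - 4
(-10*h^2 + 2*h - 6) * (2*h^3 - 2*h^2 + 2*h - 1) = -20*h^5 + 24*h^4 - 36*h^3 + 26*h^2 - 14*h + 6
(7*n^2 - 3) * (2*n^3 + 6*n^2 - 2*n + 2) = 14*n^5 + 42*n^4 - 20*n^3 - 4*n^2 + 6*n - 6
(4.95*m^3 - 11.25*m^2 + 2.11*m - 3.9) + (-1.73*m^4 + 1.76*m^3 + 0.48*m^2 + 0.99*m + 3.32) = -1.73*m^4 + 6.71*m^3 - 10.77*m^2 + 3.1*m - 0.58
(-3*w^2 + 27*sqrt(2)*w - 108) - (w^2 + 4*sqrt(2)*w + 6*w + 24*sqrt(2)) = -4*w^2 - 6*w + 23*sqrt(2)*w - 108 - 24*sqrt(2)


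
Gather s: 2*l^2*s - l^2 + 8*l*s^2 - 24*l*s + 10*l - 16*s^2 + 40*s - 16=-l^2 + 10*l + s^2*(8*l - 16) + s*(2*l^2 - 24*l + 40) - 16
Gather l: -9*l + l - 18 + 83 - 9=56 - 8*l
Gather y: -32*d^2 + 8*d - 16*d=-32*d^2 - 8*d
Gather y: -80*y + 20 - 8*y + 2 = 22 - 88*y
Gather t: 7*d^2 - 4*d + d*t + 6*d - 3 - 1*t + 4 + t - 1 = 7*d^2 + d*t + 2*d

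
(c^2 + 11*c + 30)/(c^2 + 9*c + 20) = (c + 6)/(c + 4)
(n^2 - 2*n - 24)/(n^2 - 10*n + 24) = (n + 4)/(n - 4)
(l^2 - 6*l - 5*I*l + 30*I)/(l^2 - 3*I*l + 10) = (l - 6)/(l + 2*I)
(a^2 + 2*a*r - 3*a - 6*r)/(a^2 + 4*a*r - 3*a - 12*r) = (a + 2*r)/(a + 4*r)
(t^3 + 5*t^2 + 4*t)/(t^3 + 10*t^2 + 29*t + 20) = t/(t + 5)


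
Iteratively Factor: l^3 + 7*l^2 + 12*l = (l)*(l^2 + 7*l + 12) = l*(l + 3)*(l + 4)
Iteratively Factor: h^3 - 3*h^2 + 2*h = (h)*(h^2 - 3*h + 2) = h*(h - 2)*(h - 1)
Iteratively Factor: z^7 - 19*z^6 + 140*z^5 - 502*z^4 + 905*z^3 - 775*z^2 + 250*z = (z - 1)*(z^6 - 18*z^5 + 122*z^4 - 380*z^3 + 525*z^2 - 250*z) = (z - 5)*(z - 1)*(z^5 - 13*z^4 + 57*z^3 - 95*z^2 + 50*z) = (z - 5)*(z - 2)*(z - 1)*(z^4 - 11*z^3 + 35*z^2 - 25*z) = (z - 5)^2*(z - 2)*(z - 1)*(z^3 - 6*z^2 + 5*z) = (z - 5)^2*(z - 2)*(z - 1)^2*(z^2 - 5*z) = (z - 5)^3*(z - 2)*(z - 1)^2*(z)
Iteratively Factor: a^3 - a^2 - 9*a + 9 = (a - 3)*(a^2 + 2*a - 3) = (a - 3)*(a - 1)*(a + 3)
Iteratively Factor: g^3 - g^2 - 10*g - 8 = (g - 4)*(g^2 + 3*g + 2) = (g - 4)*(g + 2)*(g + 1)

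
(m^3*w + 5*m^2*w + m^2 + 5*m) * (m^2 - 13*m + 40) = m^5*w - 8*m^4*w + m^4 - 25*m^3*w - 8*m^3 + 200*m^2*w - 25*m^2 + 200*m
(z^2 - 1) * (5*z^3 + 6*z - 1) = 5*z^5 + z^3 - z^2 - 6*z + 1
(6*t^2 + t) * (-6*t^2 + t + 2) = -36*t^4 + 13*t^2 + 2*t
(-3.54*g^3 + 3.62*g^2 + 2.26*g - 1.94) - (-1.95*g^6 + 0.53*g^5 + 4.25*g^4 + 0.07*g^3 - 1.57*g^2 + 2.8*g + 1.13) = 1.95*g^6 - 0.53*g^5 - 4.25*g^4 - 3.61*g^3 + 5.19*g^2 - 0.54*g - 3.07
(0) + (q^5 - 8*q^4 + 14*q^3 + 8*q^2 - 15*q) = q^5 - 8*q^4 + 14*q^3 + 8*q^2 - 15*q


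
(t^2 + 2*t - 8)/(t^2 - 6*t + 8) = (t + 4)/(t - 4)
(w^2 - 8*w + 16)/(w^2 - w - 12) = (w - 4)/(w + 3)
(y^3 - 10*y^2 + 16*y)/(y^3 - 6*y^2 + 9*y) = (y^2 - 10*y + 16)/(y^2 - 6*y + 9)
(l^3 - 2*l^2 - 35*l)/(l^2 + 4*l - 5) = l*(l - 7)/(l - 1)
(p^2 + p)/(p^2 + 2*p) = (p + 1)/(p + 2)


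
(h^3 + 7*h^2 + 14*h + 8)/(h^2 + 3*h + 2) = h + 4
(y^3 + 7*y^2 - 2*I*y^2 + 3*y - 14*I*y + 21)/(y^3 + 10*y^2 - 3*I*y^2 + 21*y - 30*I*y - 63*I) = (y + I)/(y + 3)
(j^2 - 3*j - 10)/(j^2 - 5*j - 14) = (j - 5)/(j - 7)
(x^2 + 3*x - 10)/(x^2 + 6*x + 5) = (x - 2)/(x + 1)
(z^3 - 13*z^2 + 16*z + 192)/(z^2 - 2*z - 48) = (z^2 - 5*z - 24)/(z + 6)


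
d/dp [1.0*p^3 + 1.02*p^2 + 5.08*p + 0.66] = 3.0*p^2 + 2.04*p + 5.08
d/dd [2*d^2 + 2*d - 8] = 4*d + 2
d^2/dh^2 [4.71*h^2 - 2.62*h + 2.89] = 9.42000000000000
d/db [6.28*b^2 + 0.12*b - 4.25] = 12.56*b + 0.12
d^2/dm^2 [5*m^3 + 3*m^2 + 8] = 30*m + 6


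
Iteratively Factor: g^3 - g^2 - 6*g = (g - 3)*(g^2 + 2*g) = (g - 3)*(g + 2)*(g)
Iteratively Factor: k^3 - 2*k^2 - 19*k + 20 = (k + 4)*(k^2 - 6*k + 5) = (k - 1)*(k + 4)*(k - 5)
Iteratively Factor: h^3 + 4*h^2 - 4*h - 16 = (h - 2)*(h^2 + 6*h + 8) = (h - 2)*(h + 2)*(h + 4)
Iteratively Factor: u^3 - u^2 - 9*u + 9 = (u - 3)*(u^2 + 2*u - 3) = (u - 3)*(u + 3)*(u - 1)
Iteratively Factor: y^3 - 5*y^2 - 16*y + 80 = (y - 5)*(y^2 - 16) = (y - 5)*(y - 4)*(y + 4)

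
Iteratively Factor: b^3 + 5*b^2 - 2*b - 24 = (b + 3)*(b^2 + 2*b - 8) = (b + 3)*(b + 4)*(b - 2)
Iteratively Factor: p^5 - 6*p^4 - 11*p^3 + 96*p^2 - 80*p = (p + 4)*(p^4 - 10*p^3 + 29*p^2 - 20*p) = (p - 5)*(p + 4)*(p^3 - 5*p^2 + 4*p) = (p - 5)*(p - 4)*(p + 4)*(p^2 - p) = (p - 5)*(p - 4)*(p - 1)*(p + 4)*(p)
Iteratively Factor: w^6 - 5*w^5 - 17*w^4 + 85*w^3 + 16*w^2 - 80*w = (w + 1)*(w^5 - 6*w^4 - 11*w^3 + 96*w^2 - 80*w) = (w - 1)*(w + 1)*(w^4 - 5*w^3 - 16*w^2 + 80*w) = (w - 1)*(w + 1)*(w + 4)*(w^3 - 9*w^2 + 20*w) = (w - 5)*(w - 1)*(w + 1)*(w + 4)*(w^2 - 4*w) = w*(w - 5)*(w - 1)*(w + 1)*(w + 4)*(w - 4)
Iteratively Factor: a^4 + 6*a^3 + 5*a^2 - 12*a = (a + 4)*(a^3 + 2*a^2 - 3*a) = a*(a + 4)*(a^2 + 2*a - 3) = a*(a + 3)*(a + 4)*(a - 1)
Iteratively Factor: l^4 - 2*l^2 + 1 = (l - 1)*(l^3 + l^2 - l - 1) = (l - 1)*(l + 1)*(l^2 - 1) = (l - 1)*(l + 1)^2*(l - 1)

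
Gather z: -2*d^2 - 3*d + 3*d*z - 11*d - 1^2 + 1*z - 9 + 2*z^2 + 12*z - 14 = -2*d^2 - 14*d + 2*z^2 + z*(3*d + 13) - 24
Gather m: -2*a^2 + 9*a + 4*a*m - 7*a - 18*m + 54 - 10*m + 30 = -2*a^2 + 2*a + m*(4*a - 28) + 84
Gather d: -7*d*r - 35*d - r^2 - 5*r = d*(-7*r - 35) - r^2 - 5*r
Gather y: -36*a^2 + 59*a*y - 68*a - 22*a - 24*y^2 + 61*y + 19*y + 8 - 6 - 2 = -36*a^2 - 90*a - 24*y^2 + y*(59*a + 80)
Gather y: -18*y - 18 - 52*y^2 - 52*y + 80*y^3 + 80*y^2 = 80*y^3 + 28*y^2 - 70*y - 18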